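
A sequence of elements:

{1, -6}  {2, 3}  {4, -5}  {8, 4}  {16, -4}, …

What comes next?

First slot: 1, 2, 4, 8, 16 → 32 (×2 each step).
Second slot — alternating steps +9, −8, +9, −8, …: -6, 3, -5, 4, -4 → 5.
Combining the parts gives {32, 5}.

{32, 5}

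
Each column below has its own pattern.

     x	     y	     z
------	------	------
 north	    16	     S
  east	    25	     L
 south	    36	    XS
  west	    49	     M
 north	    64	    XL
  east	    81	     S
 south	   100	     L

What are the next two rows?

Column x: north, east, south, west, north, east, south → west → north (repeats north → east → south → west).
For the column y, perfect squares: 4², 5², 6², …: 16, 25, 36, 49, 64, 81, 100 → 121 → 144.
For the column z, repeats S → L → XS → M → XL: S, L, XS, M, XL, S, L → XS → M.
Putting the parts together: west  121  XS and then north  144  M.

west  121  XS; north  144  M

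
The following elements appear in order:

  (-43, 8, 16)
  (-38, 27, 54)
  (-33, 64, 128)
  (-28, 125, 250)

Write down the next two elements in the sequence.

First coordinate: -43, -38, -33, -28 → -23 → -18 (+5 each step).
Second coordinate — perfect cubes: 2³, 3³, 4³, …: 8, 27, 64, 125 → 216 → 343.
For the third coordinate, always 2 × the second coordinate: 16, 54, 128, 250 → 432 → 686.
So the next two elements are (-23, 216, 432) and (-18, 343, 686).

(-23, 216, 432), (-18, 343, 686)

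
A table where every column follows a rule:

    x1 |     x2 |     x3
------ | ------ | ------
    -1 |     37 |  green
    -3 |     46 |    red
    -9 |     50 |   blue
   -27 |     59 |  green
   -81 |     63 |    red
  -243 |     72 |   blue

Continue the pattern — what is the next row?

-729  76  green

Column x1: ×3 each step; -1, -3, -9, -27, -81, -243 → -729.
Column x2: 37, 46, 50, 59, 63, 72 → 76 (alternating steps +9, +4, +9, +4, …).
Column x3 goes green, red, blue, green, red, blue → green (repeats green → red → blue).
Combining the parts gives -729  76  green.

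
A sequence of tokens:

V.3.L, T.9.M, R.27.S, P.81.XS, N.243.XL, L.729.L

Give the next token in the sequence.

Letter: V, T, R, P, N, L → J (letters move back 2 places in the alphabet).
Second component — ×3 each step: 3, 9, 27, 81, 243, 729 → 2187.
Size — repeats L → M → S → XS → XL: L, M, S, XS, XL, L → M.
Putting it together: J.2187.M.

J.2187.M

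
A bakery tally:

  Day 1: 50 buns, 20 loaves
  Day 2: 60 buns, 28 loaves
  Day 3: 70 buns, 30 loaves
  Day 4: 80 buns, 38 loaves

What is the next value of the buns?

Buns: 50, 60, 70, 80 → 90 (+10 each step).
Loaves: alternating steps +8, +2, +8, +2, …; 20, 28, 30, 38 → 40.

90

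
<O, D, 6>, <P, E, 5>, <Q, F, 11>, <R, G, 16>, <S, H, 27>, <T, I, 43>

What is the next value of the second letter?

J

First letter: letters move forward 1 place in the alphabet, so O, P, Q, R, S, T → U.
Second letter goes D, E, F, G, H, I → J (letters move forward 1 place in the alphabet).
Third entry: 6, 5, 11, 16, 27, 43 → 70 (each term is the sum of the two before it).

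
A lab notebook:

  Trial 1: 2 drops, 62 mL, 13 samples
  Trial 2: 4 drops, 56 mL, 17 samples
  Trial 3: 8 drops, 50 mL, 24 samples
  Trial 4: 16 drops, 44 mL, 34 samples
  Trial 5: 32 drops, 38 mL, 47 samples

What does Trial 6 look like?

64 drops, 32 mL, 63 samples

For the drops, ×2 each step: 2, 4, 8, 16, 32 → 64.
ML — −6 each step: 62, 56, 50, 44, 38 → 32.
Samples: 13, 17, 24, 34, 47 → 63 (differences are 4, 7, 10, … (increasing by 3 each time)).
So the next row is 64 drops, 32 mL, 63 samples.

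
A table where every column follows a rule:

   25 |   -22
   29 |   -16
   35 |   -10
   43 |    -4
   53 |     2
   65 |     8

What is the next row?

First component: differences are 4, 6, 8, … (increasing by 2 each time), so 25, 29, 35, 43, 53, 65 → 79.
Second component: -22, -16, -10, -4, 2, 8 → 14 (+6 each step).
So the next row is 79  14.

79  14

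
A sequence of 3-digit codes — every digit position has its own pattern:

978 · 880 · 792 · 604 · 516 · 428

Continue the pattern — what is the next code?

330

First digit: 9, 8, 7, 6, 5, 4 → 3 (−1 each step, mod 10).
Second digit: +1 each step, mod 10; 7, 8, 9, 0, 1, 2 → 3.
Third digit: 8, 0, 2, 4, 6, 8 → 0 (+2 each step, mod 10).
So the next code is 330.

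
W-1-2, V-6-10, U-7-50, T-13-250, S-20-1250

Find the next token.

R-33-6250

Letter: letters move back 1 place in the alphabet, so W, V, U, T, S → R.
Second component: each term is the sum of the two before it; 1, 6, 7, 13, 20 → 33.
Third component: 2, 10, 50, 250, 1250 → 6250 (×5 each step).
So the next token is R-33-6250.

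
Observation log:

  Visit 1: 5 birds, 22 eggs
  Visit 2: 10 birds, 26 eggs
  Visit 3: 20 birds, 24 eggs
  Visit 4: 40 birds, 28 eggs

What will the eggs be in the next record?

26

For the eggs, alternating steps +4, −2, +4, −2, …: 22, 26, 24, 28 → 26.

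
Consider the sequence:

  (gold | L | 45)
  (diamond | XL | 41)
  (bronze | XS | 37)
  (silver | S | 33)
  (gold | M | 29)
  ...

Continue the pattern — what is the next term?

Rank: repeats gold → diamond → bronze → silver, so gold, diamond, bronze, silver, gold → diamond.
Size: L, XL, XS, S, M → L (runs through clothing sizes XS→XL).
For the third coordinate, −4 each step: 45, 41, 37, 33, 29 → 25.
Putting it together: (diamond | L | 25).

(diamond | L | 25)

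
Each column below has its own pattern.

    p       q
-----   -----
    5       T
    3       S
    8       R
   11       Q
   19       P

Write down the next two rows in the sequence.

30  O; 49  N

Column p: each term is the sum of the two before it, so 5, 3, 8, 11, 19 → 30 → 49.
Column q: T, S, R, Q, P → O → N (letters move back 1 place in the alphabet).
So the next two rows are 30  O and 49  N.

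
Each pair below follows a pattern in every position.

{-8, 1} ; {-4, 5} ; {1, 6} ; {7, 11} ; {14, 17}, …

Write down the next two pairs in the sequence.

For the first value, differences are 4, 5, 6, … (increasing by 1 each time): -8, -4, 1, 7, 14 → 22 → 31.
Second value goes 1, 5, 6, 11, 17 → 28 → 45 (each term is the sum of the two before it).
Putting the parts together: {22, 28} and then {31, 45}.

{22, 28}, {31, 45}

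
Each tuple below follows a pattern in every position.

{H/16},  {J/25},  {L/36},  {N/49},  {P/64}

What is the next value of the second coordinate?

81

Letter goes H, J, L, N, P → R (letters move forward 2 places in the alphabet).
Second coordinate — perfect squares: 4², 5², 6², …: 16, 25, 36, 49, 64 → 81.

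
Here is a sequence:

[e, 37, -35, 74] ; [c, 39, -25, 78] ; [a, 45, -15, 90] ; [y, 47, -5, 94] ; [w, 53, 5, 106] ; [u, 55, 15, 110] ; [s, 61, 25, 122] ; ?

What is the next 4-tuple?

[q, 63, 35, 126]

Letter: letters move back 2 places in the alphabet, wrapping A→Z; e, c, a, y, w, u, s → q.
Second part: alternating steps +2, +6, +2, +6, …, so 37, 39, 45, 47, 53, 55, 61 → 63.
Third part goes -35, -25, -15, -5, 5, 15, 25 → 35 (+10 each step).
Fourth part: 74, 78, 90, 94, 106, 110, 122 → 126 (always 2 × the second part).
Putting it together: [q, 63, 35, 126].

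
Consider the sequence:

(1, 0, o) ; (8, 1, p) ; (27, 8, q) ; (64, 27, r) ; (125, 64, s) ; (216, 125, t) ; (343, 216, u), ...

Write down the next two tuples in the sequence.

(512, 343, v), (729, 512, w)

First component: perfect cubes: 1³, 2³, 3³, …, so 1, 8, 27, 64, 125, 216, 343 → 512 → 729.
Second component: always the previous value of the first component, so 0, 1, 8, 27, 64, 125, 216 → 343 → 512.
Letter: letters move forward 1 place in the alphabet; o, p, q, r, s, t, u → v → w.
Putting the parts together: (512, 343, v) and then (729, 512, w).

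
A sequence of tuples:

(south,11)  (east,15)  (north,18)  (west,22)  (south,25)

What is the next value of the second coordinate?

Direction goes south, east, north, west, south → east (repeats south → east → north → west).
Second coordinate: alternating steps +4, +3, +4, +3, …, so 11, 15, 18, 22, 25 → 29.

29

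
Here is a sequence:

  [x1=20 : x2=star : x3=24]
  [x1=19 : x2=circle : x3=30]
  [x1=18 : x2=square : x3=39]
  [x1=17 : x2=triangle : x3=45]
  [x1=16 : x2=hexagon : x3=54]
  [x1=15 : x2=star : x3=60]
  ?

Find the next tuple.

[x1=14 : x2=circle : x3=69]

X1: −1 each step, so 20, 19, 18, 17, 16, 15 → 14.
For the x2, repeats star → circle → square → triangle → hexagon: star, circle, square, triangle, hexagon, star → circle.
X3: alternating steps +6, +9, +6, +9, …, so 24, 30, 39, 45, 54, 60 → 69.
Combining the parts gives [x1=14 : x2=circle : x3=69].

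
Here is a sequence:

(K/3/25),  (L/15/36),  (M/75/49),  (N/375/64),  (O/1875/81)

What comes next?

(P/9375/100)

Letter: K, L, M, N, O → P (letters move forward 1 place in the alphabet).
Second component — ×5 each step: 3, 15, 75, 375, 1875 → 9375.
Third component goes 25, 36, 49, 64, 81 → 100 (perfect squares: 5², 6², 7², …).
Combining the parts gives (P/9375/100).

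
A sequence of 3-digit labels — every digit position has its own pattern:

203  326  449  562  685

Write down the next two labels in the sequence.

First digit goes 2, 3, 4, 5, 6 → 7 → 8 (+1 each step, mod 10).
Second digit: 0, 2, 4, 6, 8 → 0 → 2 (+2 each step, mod 10).
Third digit goes 3, 6, 9, 2, 5 → 8 → 1 (+3 each step, mod 10).
Putting the parts together: 708 and then 821.

708, 821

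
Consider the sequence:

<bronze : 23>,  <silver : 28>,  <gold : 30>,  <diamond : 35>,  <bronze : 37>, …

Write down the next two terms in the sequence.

<silver : 42>, <gold : 44>

Rank — repeats bronze → silver → gold → diamond: bronze, silver, gold, diamond, bronze → silver → gold.
Second value goes 23, 28, 30, 35, 37 → 42 → 44 (alternating steps +5, +2, +5, +2, …).
So the next two terms are <silver : 42> and <gold : 44>.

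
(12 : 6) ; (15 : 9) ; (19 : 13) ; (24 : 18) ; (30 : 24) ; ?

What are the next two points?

(37 : 31), (45 : 39)

First part: differences are 3, 4, 5, … (increasing by 1 each time), so 12, 15, 19, 24, 30 → 37 → 45.
Second part — always 6 less than the first part: 6, 9, 13, 18, 24 → 31 → 39.
So the next two points are (37 : 31) and (45 : 39).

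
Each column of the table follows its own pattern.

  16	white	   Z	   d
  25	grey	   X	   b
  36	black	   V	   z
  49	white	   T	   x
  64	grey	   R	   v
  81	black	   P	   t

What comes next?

First component — perfect squares: 4², 5², 6², …: 16, 25, 36, 49, 64, 81 → 100.
For the shade, repeats white → grey → black: white, grey, black, white, grey, black → white.
First letter: letters move back 2 places in the alphabet; Z, X, V, T, R, P → N.
Second letter: d, b, z, x, v, t → r (letters move back 2 places in the alphabet, wrapping A→Z).
Combining the parts gives 100  white  N  r.

100  white  N  r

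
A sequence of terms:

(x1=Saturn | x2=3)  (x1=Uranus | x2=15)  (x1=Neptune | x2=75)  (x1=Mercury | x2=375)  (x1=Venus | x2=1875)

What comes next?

(x1=Earth | x2=9375)

X1 goes Saturn, Uranus, Neptune, Mercury, Venus → Earth (runs through the planets Mercury→Neptune).
For the x2, ×5 each step: 3, 15, 75, 375, 1875 → 9375.
Putting it together: (x1=Earth | x2=9375).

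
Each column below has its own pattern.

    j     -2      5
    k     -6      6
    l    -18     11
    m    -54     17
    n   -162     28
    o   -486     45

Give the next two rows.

p  -1458  73; q  -4374  118

Letter goes j, k, l, m, n, o → p → q (letters move forward 1 place in the alphabet).
Second component: ×3 each step, so -2, -6, -18, -54, -162, -486 → -1458 → -4374.
Third component: 5, 6, 11, 17, 28, 45 → 73 → 118 (each term is the sum of the two before it).
So the next two rows are p  -1458  73 and q  -4374  118.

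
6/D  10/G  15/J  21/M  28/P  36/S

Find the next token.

45/V

For the first component, differences are 4, 5, 6, … (increasing by 1 each time): 6, 10, 15, 21, 28, 36 → 45.
For the letter, letters move forward 3 places in the alphabet: D, G, J, M, P, S → V.
Combining the parts gives 45/V.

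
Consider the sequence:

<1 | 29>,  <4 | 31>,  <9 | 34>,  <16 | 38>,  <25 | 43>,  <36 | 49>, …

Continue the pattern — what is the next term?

<49 | 56>

For the first coordinate, perfect squares: 1², 2², 3², …: 1, 4, 9, 16, 25, 36 → 49.
Second coordinate goes 29, 31, 34, 38, 43, 49 → 56 (differences are 2, 3, 4, … (increasing by 1 each time)).
Putting it together: <49 | 56>.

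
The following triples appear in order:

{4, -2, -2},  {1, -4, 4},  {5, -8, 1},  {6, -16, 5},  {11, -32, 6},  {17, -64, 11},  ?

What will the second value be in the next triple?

-128

First value goes 4, 1, 5, 6, 11, 17 → 28 (each term is the sum of the two before it).
Second value goes -2, -4, -8, -16, -32, -64 → -128 (×2 each step).
Third value: -2, 4, 1, 5, 6, 11 → 17 (always the previous value of the first value).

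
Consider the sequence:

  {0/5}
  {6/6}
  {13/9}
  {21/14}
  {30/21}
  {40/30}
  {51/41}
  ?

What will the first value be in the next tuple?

63

First value goes 0, 6, 13, 21, 30, 40, 51 → 63 (differences are 6, 7, 8, … (increasing by 1 each time)).
Second value: 5, 6, 9, 14, 21, 30, 41 → 54 (differences are 1, 3, 5, … (increasing by 2 each time)).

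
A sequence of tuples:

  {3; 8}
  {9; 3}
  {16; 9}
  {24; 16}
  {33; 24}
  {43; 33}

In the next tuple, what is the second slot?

For the first slot, differences are 6, 7, 8, … (increasing by 1 each time): 3, 9, 16, 24, 33, 43 → 54.
Second slot — always the previous value of the first slot: 8, 3, 9, 16, 24, 33 → 43.

43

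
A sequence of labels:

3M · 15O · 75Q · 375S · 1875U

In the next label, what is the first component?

First component: 3, 15, 75, 375, 1875 → 9375 (×5 each step).

9375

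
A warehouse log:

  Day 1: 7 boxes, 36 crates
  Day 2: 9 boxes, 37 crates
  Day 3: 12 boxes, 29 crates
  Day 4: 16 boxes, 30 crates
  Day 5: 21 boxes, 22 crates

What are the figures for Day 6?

Boxes goes 7, 9, 12, 16, 21 → 27 (differences are 2, 3, 4, … (increasing by 1 each time)).
Crates: alternating steps +1, −8, +1, −8, …, so 36, 37, 29, 30, 22 → 23.
Putting it together: 27 boxes, 23 crates.

27 boxes, 23 crates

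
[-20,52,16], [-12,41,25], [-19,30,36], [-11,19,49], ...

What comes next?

[-18,8,64]

First part: alternating steps +8, −7, +8, −7, …; -20, -12, -19, -11 → -18.
Second part: −11 each step, so 52, 41, 30, 19 → 8.
Third part: 16, 25, 36, 49 → 64 (perfect squares: 4², 5², 6², …).
Combining the parts gives [-18,8,64].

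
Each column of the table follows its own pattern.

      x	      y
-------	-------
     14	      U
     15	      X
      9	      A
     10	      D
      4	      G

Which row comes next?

Column x goes 14, 15, 9, 10, 4 → 5 (alternating steps +1, −6, +1, −6, …).
Column y: letters move forward 3 places in the alphabet, wrapping Z→A, so U, X, A, D, G → J.
Combining the parts gives 5  J.

5  J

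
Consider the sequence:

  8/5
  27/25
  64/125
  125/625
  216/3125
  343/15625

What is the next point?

First component: perfect cubes: 2³, 3³, 4³, …; 8, 27, 64, 125, 216, 343 → 512.
Second component — ×5 each step: 5, 25, 125, 625, 3125, 15625 → 78125.
Putting it together: 512/78125.

512/78125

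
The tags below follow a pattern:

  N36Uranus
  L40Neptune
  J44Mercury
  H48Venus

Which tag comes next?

F52Earth

For the letter, letters move back 2 places in the alphabet: N, L, J, H → F.
Second component: +4 each step, so 36, 40, 44, 48 → 52.
Planet: runs through the planets Mercury→Neptune; Uranus, Neptune, Mercury, Venus → Earth.
Putting it together: F52Earth.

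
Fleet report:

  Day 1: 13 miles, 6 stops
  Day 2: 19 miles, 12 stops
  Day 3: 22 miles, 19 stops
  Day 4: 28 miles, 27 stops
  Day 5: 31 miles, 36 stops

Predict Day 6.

Miles — alternating steps +6, +3, +6, +3, …: 13, 19, 22, 28, 31 → 37.
Stops: 6, 12, 19, 27, 36 → 46 (differences are 6, 7, 8, … (increasing by 1 each time)).
So the next line is 37 miles, 46 stops.

37 miles, 46 stops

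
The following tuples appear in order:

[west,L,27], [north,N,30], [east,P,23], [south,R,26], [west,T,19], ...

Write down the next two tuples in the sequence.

[north,V,22], [east,X,15]

For the direction, repeats west → north → east → south: west, north, east, south, west → north → east.
Letter: L, N, P, R, T → V → X (letters move forward 2 places in the alphabet).
Third coordinate: 27, 30, 23, 26, 19 → 22 → 15 (alternating steps +3, −7, +3, −7, …).
Putting the parts together: [north,V,22] and then [east,X,15].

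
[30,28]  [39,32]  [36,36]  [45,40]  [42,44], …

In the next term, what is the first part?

First part: alternating steps +9, −3, +9, −3, …; 30, 39, 36, 45, 42 → 51.

51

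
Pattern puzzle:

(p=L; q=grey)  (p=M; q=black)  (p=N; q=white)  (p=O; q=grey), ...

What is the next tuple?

For the p, letters move forward 1 place in the alphabet: L, M, N, O → P.
Q: repeats grey → black → white; grey, black, white, grey → black.
Putting it together: (p=P; q=black).

(p=P; q=black)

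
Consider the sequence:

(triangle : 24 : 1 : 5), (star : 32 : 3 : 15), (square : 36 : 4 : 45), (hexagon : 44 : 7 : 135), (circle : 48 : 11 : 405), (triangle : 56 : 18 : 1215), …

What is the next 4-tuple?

(star : 60 : 29 : 3645)

Shape goes triangle, star, square, hexagon, circle, triangle → star (repeats triangle → star → square → hexagon → circle).
For the second entry, alternating steps +8, +4, +8, +4, …: 24, 32, 36, 44, 48, 56 → 60.
Third entry — each term is the sum of the two before it: 1, 3, 4, 7, 11, 18 → 29.
Fourth entry goes 5, 15, 45, 135, 405, 1215 → 3645 (×3 each step).
Combining the parts gives (star : 60 : 29 : 3645).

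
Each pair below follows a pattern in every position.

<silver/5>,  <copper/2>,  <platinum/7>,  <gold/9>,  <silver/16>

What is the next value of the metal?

For the metal, repeats silver → copper → platinum → gold: silver, copper, platinum, gold, silver → copper.

copper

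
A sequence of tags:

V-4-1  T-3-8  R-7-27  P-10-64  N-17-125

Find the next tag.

L-27-216

Letter: letters move back 2 places in the alphabet, so V, T, R, P, N → L.
For the second component, each term is the sum of the two before it: 4, 3, 7, 10, 17 → 27.
For the third component, perfect cubes: 1³, 2³, 3³, …: 1, 8, 27, 64, 125 → 216.
Combining the parts gives L-27-216.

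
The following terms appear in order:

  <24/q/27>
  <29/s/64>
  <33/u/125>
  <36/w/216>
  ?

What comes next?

First slot goes 24, 29, 33, 36 → 38 (differences are 5, 4, 3, … (decreasing by 1 each time)).
Letter — letters move forward 2 places in the alphabet: q, s, u, w → y.
Third slot: perfect cubes: 3³, 4³, 5³, …; 27, 64, 125, 216 → 343.
Putting it together: <38/y/343>.

<38/y/343>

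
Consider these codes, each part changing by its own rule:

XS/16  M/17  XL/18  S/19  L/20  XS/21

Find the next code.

Size — repeats XS → M → XL → S → L: XS, M, XL, S, L, XS → M.
Second component goes 16, 17, 18, 19, 20, 21 → 22 (+1 each step).
So the next code is M/22.

M/22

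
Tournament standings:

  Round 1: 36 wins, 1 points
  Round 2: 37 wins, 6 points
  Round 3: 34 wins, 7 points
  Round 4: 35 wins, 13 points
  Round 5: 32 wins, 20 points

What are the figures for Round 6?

33 wins, 33 points

Wins: alternating steps +1, −3, +1, −3, …; 36, 37, 34, 35, 32 → 33.
Points: 1, 6, 7, 13, 20 → 33 (each term is the sum of the two before it).
Putting it together: 33 wins, 33 points.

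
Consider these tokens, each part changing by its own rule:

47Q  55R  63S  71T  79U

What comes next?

87V

For the first component, +8 each step: 47, 55, 63, 71, 79 → 87.
Letter: letters move forward 1 place in the alphabet, so Q, R, S, T, U → V.
So the next token is 87V.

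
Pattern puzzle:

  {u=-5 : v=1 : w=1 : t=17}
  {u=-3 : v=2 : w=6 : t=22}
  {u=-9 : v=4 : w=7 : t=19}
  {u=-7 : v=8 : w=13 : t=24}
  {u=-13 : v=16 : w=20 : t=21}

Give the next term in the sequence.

U: -5, -3, -9, -7, -13 → -11 (alternating steps +2, −6, +2, −6, …).
V: ×2 each step, so 1, 2, 4, 8, 16 → 32.
W: each term is the sum of the two before it; 1, 6, 7, 13, 20 → 33.
T goes 17, 22, 19, 24, 21 → 26 (alternating steps +5, −3, +5, −3, …).
Putting it together: {u=-11 : v=32 : w=33 : t=26}.

{u=-11 : v=32 : w=33 : t=26}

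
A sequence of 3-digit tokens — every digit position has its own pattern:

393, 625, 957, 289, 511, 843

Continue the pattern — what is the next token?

175

For the first digit, +3 each step, mod 10: 3, 6, 9, 2, 5, 8 → 1.
Second digit: +3 each step, mod 10; 9, 2, 5, 8, 1, 4 → 7.
Third digit goes 3, 5, 7, 9, 1, 3 → 5 (+2 each step, mod 10).
Putting it together: 175.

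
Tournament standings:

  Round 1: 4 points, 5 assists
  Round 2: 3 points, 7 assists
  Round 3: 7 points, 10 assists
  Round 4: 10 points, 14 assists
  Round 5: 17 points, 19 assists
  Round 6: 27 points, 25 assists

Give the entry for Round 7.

Points — each term is the sum of the two before it: 4, 3, 7, 10, 17, 27 → 44.
Assists — differences are 2, 3, 4, … (increasing by 1 each time): 5, 7, 10, 14, 19, 25 → 32.
So the next record is 44 points, 32 assists.

44 points, 32 assists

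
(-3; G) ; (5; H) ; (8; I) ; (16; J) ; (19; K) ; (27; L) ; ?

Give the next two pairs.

For the first value, alternating steps +8, +3, +8, +3, …: -3, 5, 8, 16, 19, 27 → 30 → 38.
Letter: G, H, I, J, K, L → M → N (letters move forward 1 place in the alphabet).
So the next two pairs are (30; M) and (38; N).

(30; M), (38; N)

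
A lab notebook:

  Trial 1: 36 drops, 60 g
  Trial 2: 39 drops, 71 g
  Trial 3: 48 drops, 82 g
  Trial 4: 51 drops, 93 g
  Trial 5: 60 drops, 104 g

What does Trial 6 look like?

For the drops, alternating steps +3, +9, +3, +9, …: 36, 39, 48, 51, 60 → 63.
G: +11 each step; 60, 71, 82, 93, 104 → 115.
Putting it together: 63 drops, 115 g.

63 drops, 115 g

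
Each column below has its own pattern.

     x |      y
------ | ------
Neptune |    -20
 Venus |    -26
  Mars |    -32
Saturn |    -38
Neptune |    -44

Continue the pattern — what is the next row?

Column x: repeats Neptune → Venus → Mars → Saturn; Neptune, Venus, Mars, Saturn, Neptune → Venus.
Column y: -20, -26, -32, -38, -44 → -50 (−6 each step).
So the next row is Venus  -50.

Venus  -50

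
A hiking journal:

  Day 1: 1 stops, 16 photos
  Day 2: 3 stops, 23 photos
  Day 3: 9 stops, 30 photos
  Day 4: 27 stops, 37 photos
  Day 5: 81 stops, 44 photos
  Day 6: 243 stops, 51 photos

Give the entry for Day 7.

729 stops, 58 photos

Stops goes 1, 3, 9, 27, 81, 243 → 729 (×3 each step).
Photos: +7 each step; 16, 23, 30, 37, 44, 51 → 58.
So the next record is 729 stops, 58 photos.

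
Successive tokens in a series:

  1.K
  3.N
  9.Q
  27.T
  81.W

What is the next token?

243.Z

First component: ×3 each step, so 1, 3, 9, 27, 81 → 243.
Letter: letters move forward 3 places in the alphabet, so K, N, Q, T, W → Z.
Putting it together: 243.Z.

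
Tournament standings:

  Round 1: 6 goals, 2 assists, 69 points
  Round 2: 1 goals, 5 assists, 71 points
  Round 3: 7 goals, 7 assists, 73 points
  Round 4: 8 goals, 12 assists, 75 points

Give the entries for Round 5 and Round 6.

15 goals, 19 assists, 77 points; 23 goals, 31 assists, 79 points

For the goals, each term is the sum of the two before it: 6, 1, 7, 8 → 15 → 23.
For the assists, each term is the sum of the two before it: 2, 5, 7, 12 → 19 → 31.
Points goes 69, 71, 73, 75 → 77 → 79 (+2 each step).
So the next two rows are 15 goals, 19 assists, 77 points and 23 goals, 31 assists, 79 points.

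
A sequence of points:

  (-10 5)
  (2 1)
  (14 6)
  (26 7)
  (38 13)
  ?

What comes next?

First slot: +12 each step, so -10, 2, 14, 26, 38 → 50.
Second slot: each term is the sum of the two before it, so 5, 1, 6, 7, 13 → 20.
Putting it together: (50 20).

(50 20)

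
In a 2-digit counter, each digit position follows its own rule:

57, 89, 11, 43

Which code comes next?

75

For the first digit, +3 each step, mod 10: 5, 8, 1, 4 → 7.
For the second digit, +2 each step, mod 10: 7, 9, 1, 3 → 5.
Combining the parts gives 75.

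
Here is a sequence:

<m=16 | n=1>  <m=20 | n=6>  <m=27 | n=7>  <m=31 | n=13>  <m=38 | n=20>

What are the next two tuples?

<m=42 | n=33>, <m=49 | n=53>

M: 16, 20, 27, 31, 38 → 42 → 49 (alternating steps +4, +7, +4, +7, …).
For the n, each term is the sum of the two before it: 1, 6, 7, 13, 20 → 33 → 53.
Putting the parts together: <m=42 | n=33> and then <m=49 | n=53>.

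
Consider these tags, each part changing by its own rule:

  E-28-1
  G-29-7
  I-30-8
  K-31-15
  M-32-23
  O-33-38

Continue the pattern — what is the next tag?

Letter — letters move forward 2 places in the alphabet: E, G, I, K, M, O → Q.
Second component goes 28, 29, 30, 31, 32, 33 → 34 (+1 each step).
Third component: each term is the sum of the two before it, so 1, 7, 8, 15, 23, 38 → 61.
So the next tag is Q-34-61.

Q-34-61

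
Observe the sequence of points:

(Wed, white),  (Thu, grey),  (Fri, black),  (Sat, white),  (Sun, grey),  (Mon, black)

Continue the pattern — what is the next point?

(Tue, white)

Day — runs through the weekdays Mon→Sun: Wed, Thu, Fri, Sat, Sun, Mon → Tue.
Shade — repeats white → grey → black: white, grey, black, white, grey, black → white.
Combining the parts gives (Tue, white).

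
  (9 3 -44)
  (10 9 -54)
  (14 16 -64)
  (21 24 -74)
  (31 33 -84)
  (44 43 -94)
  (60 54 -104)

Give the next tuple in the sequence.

(79 66 -114)

First value — differences are 1, 4, 7, … (increasing by 3 each time): 9, 10, 14, 21, 31, 44, 60 → 79.
Second value: differences are 6, 7, 8, … (increasing by 1 each time), so 3, 9, 16, 24, 33, 43, 54 → 66.
Third value: −10 each step; -44, -54, -64, -74, -84, -94, -104 → -114.
Putting it together: (79 66 -114).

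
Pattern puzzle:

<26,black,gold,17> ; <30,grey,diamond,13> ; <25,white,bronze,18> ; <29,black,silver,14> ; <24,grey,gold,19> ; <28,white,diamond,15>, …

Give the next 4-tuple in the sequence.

<23,black,bronze,20>

First value — alternating steps +4, −5, +4, −5, …: 26, 30, 25, 29, 24, 28 → 23.
Shade: black, grey, white, black, grey, white → black (repeats black → grey → white).
Rank: gold, diamond, bronze, silver, gold, diamond → bronze (repeats gold → diamond → bronze → silver).
Fourth value — together with the first value always sums to 43: 17, 13, 18, 14, 19, 15 → 20.
Putting it together: <23,black,bronze,20>.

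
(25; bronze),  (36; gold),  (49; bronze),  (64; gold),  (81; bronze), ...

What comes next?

(100; gold)

First entry: perfect squares: 5², 6², 7², …, so 25, 36, 49, 64, 81 → 100.
Rank: alternates bronze ↔ gold; bronze, gold, bronze, gold, bronze → gold.
Putting it together: (100; gold).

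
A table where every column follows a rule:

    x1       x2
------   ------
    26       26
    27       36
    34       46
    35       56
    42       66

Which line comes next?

For the column x1, alternating steps +1, +7, +1, +7, …: 26, 27, 34, 35, 42 → 43.
For the column x2, +10 each step: 26, 36, 46, 56, 66 → 76.
So the next line is 43  76.

43  76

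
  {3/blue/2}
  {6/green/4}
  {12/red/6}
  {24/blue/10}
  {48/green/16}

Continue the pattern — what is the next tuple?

First slot: ×2 each step, so 3, 6, 12, 24, 48 → 96.
Colour: repeats blue → green → red, so blue, green, red, blue, green → red.
For the third slot, each term is the sum of the two before it: 2, 4, 6, 10, 16 → 26.
Combining the parts gives {96/red/26}.

{96/red/26}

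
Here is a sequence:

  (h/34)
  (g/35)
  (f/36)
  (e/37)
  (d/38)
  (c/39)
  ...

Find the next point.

(b/40)

Letter — letters move back 1 place in the alphabet: h, g, f, e, d, c → b.
For the second component, +1 each step: 34, 35, 36, 37, 38, 39 → 40.
So the next point is (b/40).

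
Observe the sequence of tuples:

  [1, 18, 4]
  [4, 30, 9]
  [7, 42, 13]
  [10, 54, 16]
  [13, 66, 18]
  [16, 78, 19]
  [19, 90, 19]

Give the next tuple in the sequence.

[22, 102, 18]

First part: 1, 4, 7, 10, 13, 16, 19 → 22 (+3 each step).
Second part — +12 each step: 18, 30, 42, 54, 66, 78, 90 → 102.
Third part goes 4, 9, 13, 16, 18, 19, 19 → 18 (differences are 5, 4, 3, … (decreasing by 1 each time)).
Combining the parts gives [22, 102, 18].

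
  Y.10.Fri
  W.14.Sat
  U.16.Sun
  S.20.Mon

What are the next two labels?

For the letter, letters move back 2 places in the alphabet: Y, W, U, S → Q → O.
Second component: 10, 14, 16, 20 → 22 → 26 (alternating steps +4, +2, +4, +2, …).
Day: runs through the weekdays Mon→Sun, so Fri, Sat, Sun, Mon → Tue → Wed.
So the next two labels are Q.22.Tue and O.26.Wed.

Q.22.Tue then O.26.Wed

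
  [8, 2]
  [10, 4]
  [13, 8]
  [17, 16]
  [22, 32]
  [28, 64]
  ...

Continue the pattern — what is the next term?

First slot: differences are 2, 3, 4, … (increasing by 1 each time); 8, 10, 13, 17, 22, 28 → 35.
Second slot: ×2 each step, so 2, 4, 8, 16, 32, 64 → 128.
Combining the parts gives [35, 128].

[35, 128]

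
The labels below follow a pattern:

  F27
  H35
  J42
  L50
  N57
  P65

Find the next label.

For the letter, letters move forward 2 places in the alphabet: F, H, J, L, N, P → R.
Second component: 27, 35, 42, 50, 57, 65 → 72 (alternating steps +8, +7, +8, +7, …).
So the next label is R72.

R72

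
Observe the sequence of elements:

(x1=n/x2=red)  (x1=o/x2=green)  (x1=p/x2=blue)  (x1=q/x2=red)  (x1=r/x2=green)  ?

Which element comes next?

X1 — letters move forward 1 place in the alphabet: n, o, p, q, r → s.
For the x2, repeats red → green → blue: red, green, blue, red, green → blue.
So the next element is (x1=s/x2=blue).

(x1=s/x2=blue)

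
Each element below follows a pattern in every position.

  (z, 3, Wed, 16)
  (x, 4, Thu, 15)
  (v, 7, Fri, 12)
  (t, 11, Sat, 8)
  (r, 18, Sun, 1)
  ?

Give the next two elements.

Letter goes z, x, v, t, r → p → n (letters move back 2 places in the alphabet).
Second slot: each term is the sum of the two before it, so 3, 4, 7, 11, 18 → 29 → 47.
Day: Wed, Thu, Fri, Sat, Sun → Mon → Tue (runs through the weekdays Mon→Sun).
Fourth slot: together with the second slot always sums to 19, so 16, 15, 12, 8, 1 → -10 → -28.
So the next two elements are (p, 29, Mon, -10) and (n, 47, Tue, -28).

(p, 29, Mon, -10), (n, 47, Tue, -28)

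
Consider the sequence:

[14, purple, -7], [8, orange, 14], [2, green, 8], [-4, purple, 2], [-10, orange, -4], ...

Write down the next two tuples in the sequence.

First entry: 14, 8, 2, -4, -10 → -16 → -22 (−6 each step).
Colour: purple, orange, green, purple, orange → green → purple (repeats purple → orange → green).
Third entry: always the previous value of the first entry; -7, 14, 8, 2, -4 → -10 → -16.
So the next two tuples are [-16, green, -10] and [-22, purple, -16].

[-16, green, -10], [-22, purple, -16]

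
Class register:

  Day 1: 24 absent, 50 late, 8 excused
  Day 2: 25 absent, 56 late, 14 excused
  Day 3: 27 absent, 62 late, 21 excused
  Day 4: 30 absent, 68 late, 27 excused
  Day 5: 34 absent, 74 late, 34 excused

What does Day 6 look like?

Absent: differences are 1, 2, 3, … (increasing by 1 each time); 24, 25, 27, 30, 34 → 39.
For the late, +6 each step: 50, 56, 62, 68, 74 → 80.
Excused: alternating steps +6, +7, +6, +7, …, so 8, 14, 21, 27, 34 → 40.
Putting it together: 39 absent, 80 late, 40 excused.

39 absent, 80 late, 40 excused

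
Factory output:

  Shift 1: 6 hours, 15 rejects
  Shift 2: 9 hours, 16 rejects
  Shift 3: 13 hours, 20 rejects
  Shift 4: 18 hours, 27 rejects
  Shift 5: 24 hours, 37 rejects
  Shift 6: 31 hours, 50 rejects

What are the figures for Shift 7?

39 hours, 66 rejects

Hours — differences are 3, 4, 5, … (increasing by 1 each time): 6, 9, 13, 18, 24, 31 → 39.
Rejects: differences are 1, 4, 7, … (increasing by 3 each time); 15, 16, 20, 27, 37, 50 → 66.
So the next line is 39 hours, 66 rejects.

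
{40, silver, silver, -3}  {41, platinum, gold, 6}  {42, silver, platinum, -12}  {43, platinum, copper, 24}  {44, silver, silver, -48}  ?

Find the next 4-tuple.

{45, platinum, gold, 96}

First value: +1 each step, so 40, 41, 42, 43, 44 → 45.
First metal — alternates silver ↔ platinum: silver, platinum, silver, platinum, silver → platinum.
Second metal goes silver, gold, platinum, copper, silver → gold (repeats silver → gold → platinum → copper).
Fourth value goes -3, 6, -12, 24, -48 → 96 (×(-2) each step).
So the next 4-tuple is {45, platinum, gold, 96}.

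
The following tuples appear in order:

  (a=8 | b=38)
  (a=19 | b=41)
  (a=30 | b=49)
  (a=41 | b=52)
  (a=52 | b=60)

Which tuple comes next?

A: 8, 19, 30, 41, 52 → 63 (+11 each step).
B: 38, 41, 49, 52, 60 → 63 (alternating steps +3, +8, +3, +8, …).
So the next tuple is (a=63 | b=63).

(a=63 | b=63)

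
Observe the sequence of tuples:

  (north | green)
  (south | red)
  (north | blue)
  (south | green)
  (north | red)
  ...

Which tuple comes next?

(south | blue)

Direction: alternates north ↔ south, so north, south, north, south, north → south.
Colour: repeats green → red → blue; green, red, blue, green, red → blue.
Putting it together: (south | blue).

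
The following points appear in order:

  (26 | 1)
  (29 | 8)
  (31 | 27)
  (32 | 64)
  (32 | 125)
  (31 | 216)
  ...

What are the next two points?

(29 | 343), (26 | 512)

First part: 26, 29, 31, 32, 32, 31 → 29 → 26 (differences are 3, 2, 1, … (decreasing by 1 each time)).
Second part: perfect cubes: 1³, 2³, 3³, …, so 1, 8, 27, 64, 125, 216 → 343 → 512.
So the next two points are (29 | 343) and (26 | 512).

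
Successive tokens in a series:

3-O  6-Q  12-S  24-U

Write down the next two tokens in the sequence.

48-W then 96-Y

First component: 3, 6, 12, 24 → 48 → 96 (×2 each step).
Letter: letters move forward 2 places in the alphabet, so O, Q, S, U → W → Y.
Putting the parts together: 48-W and then 96-Y.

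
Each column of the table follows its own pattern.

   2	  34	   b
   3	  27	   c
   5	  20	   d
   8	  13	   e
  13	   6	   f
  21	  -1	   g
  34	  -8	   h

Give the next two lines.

55  -15  i; 89  -22  j

First component: 2, 3, 5, 8, 13, 21, 34 → 55 → 89 (each term is the sum of the two before it).
Second component: −7 each step; 34, 27, 20, 13, 6, -1, -8 → -15 → -22.
Letter — letters move forward 1 place in the alphabet: b, c, d, e, f, g, h → i → j.
So the next two lines are 55  -15  i and 89  -22  j.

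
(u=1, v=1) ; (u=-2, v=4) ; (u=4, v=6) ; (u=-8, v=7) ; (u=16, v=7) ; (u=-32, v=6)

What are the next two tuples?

For the u, ×(-2) each step: 1, -2, 4, -8, 16, -32 → 64 → -128.
V goes 1, 4, 6, 7, 7, 6 → 4 → 1 (differences are 3, 2, 1, … (decreasing by 1 each time)).
So the next two tuples are (u=64, v=4) and (u=-128, v=1).

(u=64, v=4), (u=-128, v=1)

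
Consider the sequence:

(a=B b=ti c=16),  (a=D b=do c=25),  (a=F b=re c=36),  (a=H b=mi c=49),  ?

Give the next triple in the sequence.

(a=J b=fa c=64)

A — letters move forward 2 places in the alphabet: B, D, F, H → J.
B: runs through the solfège scale do→ti, so ti, do, re, mi → fa.
C: perfect squares: 4², 5², 6², …; 16, 25, 36, 49 → 64.
So the next triple is (a=J b=fa c=64).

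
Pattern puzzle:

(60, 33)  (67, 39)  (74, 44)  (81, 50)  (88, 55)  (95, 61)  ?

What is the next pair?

For the first slot, +7 each step: 60, 67, 74, 81, 88, 95 → 102.
Second slot — alternating steps +6, +5, +6, +5, …: 33, 39, 44, 50, 55, 61 → 66.
So the next pair is (102, 66).

(102, 66)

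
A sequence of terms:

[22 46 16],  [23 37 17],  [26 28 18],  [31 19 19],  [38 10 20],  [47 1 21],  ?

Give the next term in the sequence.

First value: 22, 23, 26, 31, 38, 47 → 58 (differences are 1, 3, 5, … (increasing by 2 each time)).
Second value: −9 each step, so 46, 37, 28, 19, 10, 1 → -8.
Third value: +1 each step, so 16, 17, 18, 19, 20, 21 → 22.
Putting it together: [58 -8 22].

[58 -8 22]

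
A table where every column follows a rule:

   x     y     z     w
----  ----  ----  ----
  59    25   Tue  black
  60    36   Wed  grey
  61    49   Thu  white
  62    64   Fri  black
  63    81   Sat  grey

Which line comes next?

64  100  Sun  white

Column x — +1 each step: 59, 60, 61, 62, 63 → 64.
Column y goes 25, 36, 49, 64, 81 → 100 (perfect squares: 5², 6², 7², …).
For the column z, runs through the weekdays Mon→Sun: Tue, Wed, Thu, Fri, Sat → Sun.
Column w — repeats black → grey → white: black, grey, white, black, grey → white.
So the next line is 64  100  Sun  white.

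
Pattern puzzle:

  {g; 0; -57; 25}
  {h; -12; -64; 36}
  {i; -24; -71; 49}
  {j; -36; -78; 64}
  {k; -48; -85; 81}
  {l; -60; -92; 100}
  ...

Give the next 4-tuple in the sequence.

Letter — letters move forward 1 place in the alphabet: g, h, i, j, k, l → m.
Second component: −12 each step; 0, -12, -24, -36, -48, -60 → -72.
For the third component, −7 each step: -57, -64, -71, -78, -85, -92 → -99.
For the fourth component, perfect squares: 5², 6², 7², …: 25, 36, 49, 64, 81, 100 → 121.
So the next 4-tuple is {m; -72; -99; 121}.

{m; -72; -99; 121}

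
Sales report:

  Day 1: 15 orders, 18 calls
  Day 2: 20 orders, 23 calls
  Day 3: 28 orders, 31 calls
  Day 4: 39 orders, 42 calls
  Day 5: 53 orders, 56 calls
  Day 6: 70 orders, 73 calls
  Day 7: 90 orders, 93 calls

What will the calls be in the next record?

116

Orders — differences are 5, 8, 11, … (increasing by 3 each time): 15, 20, 28, 39, 53, 70, 90 → 113.
Calls — always 3 more than the orders: 18, 23, 31, 42, 56, 73, 93 → 116.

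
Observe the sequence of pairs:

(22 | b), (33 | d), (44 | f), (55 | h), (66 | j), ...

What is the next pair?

(77 | l)

First entry — +11 each step: 22, 33, 44, 55, 66 → 77.
Letter: b, d, f, h, j → l (letters move forward 2 places in the alphabet).
Putting it together: (77 | l).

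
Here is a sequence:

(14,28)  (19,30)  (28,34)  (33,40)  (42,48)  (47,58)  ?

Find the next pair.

(56,70)

First part — alternating steps +5, +9, +5, +9, …: 14, 19, 28, 33, 42, 47 → 56.
Second part — differences are 2, 4, 6, … (increasing by 2 each time): 28, 30, 34, 40, 48, 58 → 70.
Combining the parts gives (56,70).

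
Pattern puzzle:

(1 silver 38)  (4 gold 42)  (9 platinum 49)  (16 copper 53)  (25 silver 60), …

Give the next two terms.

(36 gold 64), (49 platinum 71)

First part goes 1, 4, 9, 16, 25 → 36 → 49 (perfect squares: 1², 2², 3², …).
Metal: silver, gold, platinum, copper, silver → gold → platinum (repeats silver → gold → platinum → copper).
Third part: 38, 42, 49, 53, 60 → 64 → 71 (alternating steps +4, +7, +4, +7, …).
Putting the parts together: (36 gold 64) and then (49 platinum 71).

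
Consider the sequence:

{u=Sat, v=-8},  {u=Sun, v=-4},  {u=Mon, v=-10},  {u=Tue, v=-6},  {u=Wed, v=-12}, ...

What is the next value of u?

Thu

U: runs through the weekdays Mon→Sun, so Sat, Sun, Mon, Tue, Wed → Thu.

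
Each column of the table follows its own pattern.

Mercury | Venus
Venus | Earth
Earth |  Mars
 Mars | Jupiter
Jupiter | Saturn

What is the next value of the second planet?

Uranus

For the second planet, runs through the planets Mercury→Neptune: Venus, Earth, Mars, Jupiter, Saturn → Uranus.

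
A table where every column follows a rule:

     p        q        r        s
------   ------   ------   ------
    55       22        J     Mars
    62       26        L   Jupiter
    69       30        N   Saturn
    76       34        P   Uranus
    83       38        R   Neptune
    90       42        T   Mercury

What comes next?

97  46  V  Venus

Column p goes 55, 62, 69, 76, 83, 90 → 97 (+7 each step).
Column q: 22, 26, 30, 34, 38, 42 → 46 (+4 each step).
Column r: letters move forward 2 places in the alphabet, so J, L, N, P, R, T → V.
Column s: runs through the planets Mercury→Neptune; Mars, Jupiter, Saturn, Uranus, Neptune, Mercury → Venus.
Putting it together: 97  46  V  Venus.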